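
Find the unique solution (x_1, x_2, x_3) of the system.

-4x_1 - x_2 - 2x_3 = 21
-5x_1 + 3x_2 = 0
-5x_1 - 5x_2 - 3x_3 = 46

Forward elimination on [A|b]:
R2 <- R2 - (5/4)*R1:  [      0    17/4     5/2  -105/4 ]
R3 <- R3 - (5/4)*R1:  [     0  -15/4   -1/2   79/4 ]
R3 <- R3 - (-15/17)*R2:  [      0       0   29/17  -58/17 ]
Row echelon form:
[ -4    -1     -2  |      21 ]
[  0  17/4    5/2  |  -105/4 ]
[  0     0  29/17  |  -58/17 ]
Back-substitution:
x_3 = (-58/17) / (29/17) = -2
x_2 = (-105/4 - (5/2)*(-2)) / (17/4) = -5
x_1 = (21 - (-1)*(-5) - (-2)*(-2)) / -4 = -3

(-3, -5, -2)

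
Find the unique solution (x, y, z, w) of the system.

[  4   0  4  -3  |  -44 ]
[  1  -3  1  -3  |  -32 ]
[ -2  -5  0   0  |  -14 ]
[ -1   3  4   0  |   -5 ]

(-3, 4, -5, 4)

Forward elimination on [A|b]:
R2 <- R2 - (1/4)*R1:  [    0    -3     0  -9/4   -21 ]
R3 <- R3 - (-1/2)*R1:  [    0    -5     2  -3/2   -36 ]
R4 <- R4 - (-1/4)*R1:  [    0     3     5  -3/4   -16 ]
R3 <- R3 - (5/3)*R2:  [   0    0    2  9/4   -1 ]
R4 <- R4 - (-1)*R2:  [   0    0    5   -3  -37 ]
R4 <- R4 - (5/2)*R3:  [     0      0      0  -69/8  -69/2 ]
Row echelon form:
[ 4   0  4     -3  |    -44 ]
[ 0  -3  0   -9/4  |    -21 ]
[ 0   0  2    9/4  |     -1 ]
[ 0   0  0  -69/8  |  -69/2 ]
Back-substitution:
w = (-69/2) / (-69/8) = 4
z = (-1 - (9/4)*(4)) / 2 = -5
y = (-21 - (-9/4)*(4)) / -3 = 4
x = (-44 - (4)*(-5) - (-3)*(4)) / 4 = -3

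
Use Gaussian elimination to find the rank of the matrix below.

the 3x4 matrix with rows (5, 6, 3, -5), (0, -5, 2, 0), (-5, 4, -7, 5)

rank(A) = 2

Row reduction:
R3 <- R3 - (-1)*R1:  [  0  10  -4   0 ]
R3 <- R3 - (-2)*R2:  [ 0  0  0  0 ]
Row echelon form:
[ 5   6  3  -5 ]
[ 0  -5  2   0 ]
[ 0   0  0   0 ]
Nonzero rows / pivot columns: 2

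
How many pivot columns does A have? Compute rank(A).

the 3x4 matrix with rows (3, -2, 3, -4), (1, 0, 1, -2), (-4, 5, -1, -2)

Row reduction:
R2 <- R2 - (1/3)*R1:  [    0   2/3     0  -2/3 ]
R3 <- R3 - (-4/3)*R1:  [     0    7/3      3  -22/3 ]
R3 <- R3 - (7/2)*R2:  [  0   0   3  -5 ]
Row echelon form:
[ 3   -2  3    -4 ]
[ 0  2/3  0  -2/3 ]
[ 0    0  3    -5 ]
Nonzero rows / pivot columns: 3

rank(A) = 3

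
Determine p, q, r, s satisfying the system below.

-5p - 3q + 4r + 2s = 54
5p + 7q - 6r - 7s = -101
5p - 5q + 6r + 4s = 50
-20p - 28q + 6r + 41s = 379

(-3, -3, 5, 5)

Forward elimination on [A|b]:
R2 <- R2 - (-1)*R1:  [   0    4   -2   -5  -47 ]
R3 <- R3 - (-1)*R1:  [   0   -8   10    6  104 ]
R4 <- R4 - (4)*R1:  [   0  -16  -10   33  163 ]
R3 <- R3 - (-2)*R2:  [  0   0   6  -4  10 ]
R4 <- R4 - (-4)*R2:  [   0    0  -18   13  -25 ]
R4 <- R4 - (-3)*R3:  [ 0  0  0  1  5 ]
Row echelon form:
[ -5  -3   4   2  |   54 ]
[  0   4  -2  -5  |  -47 ]
[  0   0   6  -4  |   10 ]
[  0   0   0   1  |    5 ]
Back-substitution:
s = (5) / 1 = 5
r = (10 - (-4)*(5)) / 6 = 5
q = (-47 - (-2)*(5) - (-5)*(5)) / 4 = -3
p = (54 - (-3)*(-3) - (4)*(5) - (2)*(5)) / -5 = -3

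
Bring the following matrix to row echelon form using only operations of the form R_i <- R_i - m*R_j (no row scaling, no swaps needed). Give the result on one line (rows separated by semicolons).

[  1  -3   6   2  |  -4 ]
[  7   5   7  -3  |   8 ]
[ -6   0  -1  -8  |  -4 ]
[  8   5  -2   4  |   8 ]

REF = [1 -3 6 2 -4; 0 26 -35 -17 36; 0 0 140/13 -101/13 -40/13; 0 0 0 -53/56 -23/7]

Forward elimination:
R2 <- R2 - (7)*R1:  [   0   26  -35  -17   36 ]
R3 <- R3 - (-6)*R1:  [   0  -18   35    4  -28 ]
R4 <- R4 - (8)*R1:  [   0   29  -50  -12   40 ]
R3 <- R3 - (-9/13)*R2:  [       0        0   140/13  -101/13   -40/13 ]
R4 <- R4 - (29/26)*R2:  [       0        0  -285/26   181/26    -2/13 ]
R4 <- R4 - (-57/56)*R3:  [      0       0       0  -53/56   -23/7 ]
Row echelon form:
[ 1  -3       6        2  |      -4 ]
[ 0  26     -35      -17  |      36 ]
[ 0   0  140/13  -101/13  |  -40/13 ]
[ 0   0       0   -53/56  |   -23/7 ]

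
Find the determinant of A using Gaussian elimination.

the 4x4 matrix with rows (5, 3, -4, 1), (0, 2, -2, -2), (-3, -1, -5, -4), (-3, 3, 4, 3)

det(A) = -388

Forward elimination:
R3 <- R3 - (-3/5)*R1:  [     0    4/5  -37/5  -17/5 ]
R4 <- R4 - (-3/5)*R1:  [    0  24/5   8/5  18/5 ]
R3 <- R3 - (2/5)*R2:  [     0      0  -33/5  -13/5 ]
R4 <- R4 - (12/5)*R2:  [    0     0  32/5  42/5 ]
R4 <- R4 - (-32/33)*R3:  [      0       0       0  194/33 ]
Upper-triangular form:
[ 5  3     -4       1 ]
[ 0  2     -2      -2 ]
[ 0  0  -33/5   -13/5 ]
[ 0  0      0  194/33 ]
det(A) = (-1)^0 * (5) * (2) * (-33/5) * (194/33) = -388  (0 row swaps -> sign +1)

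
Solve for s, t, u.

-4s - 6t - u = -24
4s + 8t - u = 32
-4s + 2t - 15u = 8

(0, 4, 0)

Forward elimination on [A|b]:
R2 <- R2 - (-1)*R1:  [  0   2  -2   8 ]
R3 <- R3 - (1)*R1:  [   0    8  -14   32 ]
R3 <- R3 - (4)*R2:  [  0   0  -6   0 ]
Row echelon form:
[ -4  -6  -1  |  -24 ]
[  0   2  -2  |    8 ]
[  0   0  -6  |    0 ]
Back-substitution:
u = (0) / -6 = 0
t = (8 - (-2)*(0)) / 2 = 4
s = (-24 - (-6)*(4) - (-1)*(0)) / -4 = 0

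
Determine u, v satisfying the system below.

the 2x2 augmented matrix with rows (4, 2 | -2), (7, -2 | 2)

Forward elimination on [A|b]:
R2 <- R2 - (7/4)*R1:  [     0  -11/2   11/2 ]
Row echelon form:
[ 4      2  |    -2 ]
[ 0  -11/2  |  11/2 ]
Back-substitution:
v = (11/2) / (-11/2) = -1
u = (-2 - (2)*(-1)) / 4 = 0

(0, -1)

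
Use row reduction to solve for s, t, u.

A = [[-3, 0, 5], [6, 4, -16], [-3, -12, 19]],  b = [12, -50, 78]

Forward elimination on [A|b]:
R2 <- R2 - (-2)*R1:  [   0    4   -6  -26 ]
R3 <- R3 - (1)*R1:  [   0  -12   14   66 ]
R3 <- R3 - (-3)*R2:  [   0    0   -4  -12 ]
Row echelon form:
[ -3  0   5  |   12 ]
[  0  4  -6  |  -26 ]
[  0  0  -4  |  -12 ]
Back-substitution:
u = (-12) / -4 = 3
t = (-26 - (-6)*(3)) / 4 = -2
s = (12 - (5)*(3)) / -3 = 1

(1, -2, 3)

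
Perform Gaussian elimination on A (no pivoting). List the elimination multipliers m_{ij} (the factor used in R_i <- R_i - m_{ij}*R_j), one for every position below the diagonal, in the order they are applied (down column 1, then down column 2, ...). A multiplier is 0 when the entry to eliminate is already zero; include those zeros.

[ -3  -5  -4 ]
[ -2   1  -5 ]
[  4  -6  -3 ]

multipliers: 2/3, -4/3, -38/13

Forward elimination:
R2 <- R2 - (2/3)*R1:  [    0  13/3  -7/3 ]
R3 <- R3 - (-4/3)*R1:  [     0  -38/3  -25/3 ]
R3 <- R3 - (-38/13)*R2:  [       0        0  -197/13 ]
Multipliers (in order of application): m_{21} = 2/3, m_{31} = -4/3, m_{32} = -38/13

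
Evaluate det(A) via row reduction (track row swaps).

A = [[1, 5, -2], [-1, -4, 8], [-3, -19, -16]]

Forward elimination:
R2 <- R2 - (-1)*R1:  [ 0  1  6 ]
R3 <- R3 - (-3)*R1:  [   0   -4  -22 ]
R3 <- R3 - (-4)*R2:  [ 0  0  2 ]
Upper-triangular form:
[ 1  5  -2 ]
[ 0  1   6 ]
[ 0  0   2 ]
det(A) = (-1)^0 * (1) * (1) * (2) = 2  (0 row swaps -> sign +1)

det(A) = 2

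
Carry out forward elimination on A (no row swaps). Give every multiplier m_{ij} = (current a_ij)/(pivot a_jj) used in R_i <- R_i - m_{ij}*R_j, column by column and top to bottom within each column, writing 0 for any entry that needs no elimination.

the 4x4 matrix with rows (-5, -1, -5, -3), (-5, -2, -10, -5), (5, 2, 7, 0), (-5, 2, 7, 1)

Forward elimination:
R2 <- R2 - (1)*R1:  [  0  -1  -5  -2 ]
R3 <- R3 - (-1)*R1:  [  0   1   2  -3 ]
R4 <- R4 - (1)*R1:  [  0   3  12   4 ]
R3 <- R3 - (-1)*R2:  [  0   0  -3  -5 ]
R4 <- R4 - (-3)*R2:  [  0   0  -3  -2 ]
R4 <- R4 - (1)*R3:  [ 0  0  0  3 ]
Multipliers (in order of application): m_{21} = 1, m_{31} = -1, m_{41} = 1, m_{32} = -1, m_{42} = -3, m_{43} = 1

multipliers: 1, -1, 1, -1, -3, 1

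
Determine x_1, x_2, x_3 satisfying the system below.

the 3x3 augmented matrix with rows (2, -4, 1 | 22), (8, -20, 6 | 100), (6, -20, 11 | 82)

Forward elimination on [A|b]:
R2 <- R2 - (4)*R1:  [  0  -4   2  12 ]
R3 <- R3 - (3)*R1:  [  0  -8   8  16 ]
R3 <- R3 - (2)*R2:  [  0   0   4  -8 ]
Row echelon form:
[ 2  -4  1  |  22 ]
[ 0  -4  2  |  12 ]
[ 0   0  4  |  -8 ]
Back-substitution:
x_3 = (-8) / 4 = -2
x_2 = (12 - (2)*(-2)) / -4 = -4
x_1 = (22 - (-4)*(-4) - (1)*(-2)) / 2 = 4

(4, -4, -2)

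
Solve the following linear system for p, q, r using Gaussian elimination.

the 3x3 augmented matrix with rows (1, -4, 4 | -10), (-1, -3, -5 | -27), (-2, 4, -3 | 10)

(2, 5, 2)

Forward elimination on [A|b]:
R2 <- R2 - (-1)*R1:  [   0   -7   -1  -37 ]
R3 <- R3 - (-2)*R1:  [   0   -4    5  -10 ]
R3 <- R3 - (4/7)*R2:  [    0     0  39/7  78/7 ]
Row echelon form:
[ 1  -4     4  |   -10 ]
[ 0  -7    -1  |   -37 ]
[ 0   0  39/7  |  78/7 ]
Back-substitution:
r = (78/7) / (39/7) = 2
q = (-37 - (-1)*(2)) / -7 = 5
p = (-10 - (-4)*(5) - (4)*(2)) / 1 = 2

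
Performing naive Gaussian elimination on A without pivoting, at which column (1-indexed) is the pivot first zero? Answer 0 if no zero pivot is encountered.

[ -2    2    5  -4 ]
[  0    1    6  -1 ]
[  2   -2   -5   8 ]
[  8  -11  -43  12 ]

first zero-pivot column = 3

Naive forward elimination:
R3 <- R3 - (-1)*R1:  [ 0  0  0  4 ]
R4 <- R4 - (-4)*R1:  [   0   -3  -23   -4 ]
R4 <- R4 - (-3)*R2:  [  0   0  -5  -7 ]
Matrix at this point:
[ -2  2   5  -4 ]
[  0  1   6  -1 ]
[  0  0   0   4 ]
[  0  0  -5  -7 ]
Pivot entry (3,3) is zero but row 4 has -5 in column 3 -> naive elimination stops; a row interchange (e.g. R3 <-> R4) would be required here.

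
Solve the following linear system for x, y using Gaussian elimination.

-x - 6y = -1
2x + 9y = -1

Forward elimination on [A|b]:
R2 <- R2 - (-2)*R1:  [  0  -3  -3 ]
Row echelon form:
[ -1  -6  |  -1 ]
[  0  -3  |  -3 ]
Back-substitution:
y = (-3) / -3 = 1
x = (-1 - (-6)*(1)) / -1 = -5

(-5, 1)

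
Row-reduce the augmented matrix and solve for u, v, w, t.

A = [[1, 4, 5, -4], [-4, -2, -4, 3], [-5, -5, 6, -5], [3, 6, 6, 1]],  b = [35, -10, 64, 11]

Forward elimination on [A|b]:
R2 <- R2 - (-4)*R1:  [   0   14   16  -13  130 ]
R3 <- R3 - (-5)*R1:  [   0   15   31  -25  239 ]
R4 <- R4 - (3)*R1:  [   0   -6   -9   13  -94 ]
R3 <- R3 - (15/14)*R2:  [       0        0     97/7  -155/14    698/7 ]
R4 <- R4 - (-3/7)*R2:  [      0       0   -15/7    52/7  -268/7 ]
R4 <- R4 - (-15/97)*R3:  [        0         0         0  1109/194  -2218/97 ]
Row echelon form:
[ 1   4     5        -4  |        35 ]
[ 0  14    16       -13  |       130 ]
[ 0   0  97/7   -155/14  |     698/7 ]
[ 0   0     0  1109/194  |  -2218/97 ]
Back-substitution:
t = (-2218/97) / (1109/194) = -4
w = (698/7 - (-155/14)*(-4)) / (97/7) = 4
v = (130 - (16)*(4) - (-13)*(-4)) / 14 = 1
u = (35 - (4)*(1) - (5)*(4) - (-4)*(-4)) / 1 = -5

(-5, 1, 4, -4)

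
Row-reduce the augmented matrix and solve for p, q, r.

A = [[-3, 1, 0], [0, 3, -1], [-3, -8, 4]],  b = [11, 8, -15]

(-3, 2, -2)

Forward elimination on [A|b]:
R3 <- R3 - (1)*R1:  [   0   -9    4  -26 ]
R3 <- R3 - (-3)*R2:  [  0   0   1  -2 ]
Row echelon form:
[ -3  1   0  |  11 ]
[  0  3  -1  |   8 ]
[  0  0   1  |  -2 ]
Back-substitution:
r = (-2) / 1 = -2
q = (8 - (-1)*(-2)) / 3 = 2
p = (11 - (1)*(2)) / -3 = -3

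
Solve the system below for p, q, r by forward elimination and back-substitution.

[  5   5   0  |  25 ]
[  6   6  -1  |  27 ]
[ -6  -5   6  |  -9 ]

(2, 3, 3)

Forward elimination on [A|b]:
R2 <- R2 - (6/5)*R1:  [  0   0  -1  -3 ]
R3 <- R3 - (-6/5)*R1:  [  0   1   6  21 ]
R2 <-> R3   (pivot in column 2 was zero)
[ 5  5   0  25 ]
[ 0  1   6  21 ]
[ 0  0  -1  -3 ]
Row echelon form:
[ 5  5   0  |  25 ]
[ 0  1   6  |  21 ]
[ 0  0  -1  |  -3 ]
Back-substitution:
r = (-3) / -1 = 3
q = (21 - (6)*(3)) / 1 = 3
p = (25 - (5)*(3)) / 5 = 2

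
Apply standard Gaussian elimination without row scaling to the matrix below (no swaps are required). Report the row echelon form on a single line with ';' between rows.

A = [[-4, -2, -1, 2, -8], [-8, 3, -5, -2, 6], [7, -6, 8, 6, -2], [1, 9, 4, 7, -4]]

REF = [-4 -2 -1 2 -8; 0 7 -3 -6 22; 0 0 61/28 19/14 97/7; 0 0 0 621/61 -4864/61]

Forward elimination:
R2 <- R2 - (2)*R1:  [  0   7  -3  -6  22 ]
R3 <- R3 - (-7/4)*R1:  [     0  -19/2   25/4   19/2    -16 ]
R4 <- R4 - (-1/4)*R1:  [    0  17/2  15/4  15/2    -6 ]
R3 <- R3 - (-19/14)*R2:  [     0      0  61/28  19/14   97/7 ]
R4 <- R4 - (17/14)*R2:  [      0       0  207/28  207/14  -229/7 ]
R4 <- R4 - (207/61)*R3:  [        0         0         0    621/61  -4864/61 ]
Row echelon form:
[ -4  -2     -1       2        -8 ]
[  0   7     -3      -6        22 ]
[  0   0  61/28   19/14      97/7 ]
[  0   0      0  621/61  -4864/61 ]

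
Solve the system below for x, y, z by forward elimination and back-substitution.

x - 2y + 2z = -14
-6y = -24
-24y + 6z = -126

(4, 4, -5)

Forward elimination on [A|b]:
R3 <- R3 - (4)*R2:  [   0    0    6  -30 ]
Row echelon form:
[ 1  -2  2  |  -14 ]
[ 0  -6  0  |  -24 ]
[ 0   0  6  |  -30 ]
Back-substitution:
z = (-30) / 6 = -5
y = (-24) / -6 = 4
x = (-14 - (-2)*(4) - (2)*(-5)) / 1 = 4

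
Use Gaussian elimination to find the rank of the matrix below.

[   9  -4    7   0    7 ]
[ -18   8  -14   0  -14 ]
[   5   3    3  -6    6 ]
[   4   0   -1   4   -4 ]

rank(A) = 3

Row reduction:
R2 <- R2 - (-2)*R1:  [ 0  0  0  0  0 ]
R3 <- R3 - (5/9)*R1:  [    0  47/9  -8/9    -6  19/9 ]
R4 <- R4 - (4/9)*R1:  [     0   16/9  -37/9      4  -64/9 ]
R2 <-> R3   (pivot in column 2 was zero)
[ 9    -4      7   0      7 ]
[ 0  47/9   -8/9  -6   19/9 ]
[ 0     0      0   0      0 ]
[ 0  16/9  -37/9   4  -64/9 ]
R4 <- R4 - (16/47)*R2:  [       0        0  -179/47   284/47  -368/47 ]
R3 <-> R4   (pivot in column 3 was zero)
[ 9    -4        7       0        7 ]
[ 0  47/9     -8/9      -6     19/9 ]
[ 0     0  -179/47  284/47  -368/47 ]
[ 0     0        0       0        0 ]
Row echelon form:
[ 9    -4        7       0        7 ]
[ 0  47/9     -8/9      -6     19/9 ]
[ 0     0  -179/47  284/47  -368/47 ]
[ 0     0        0       0        0 ]
Nonzero rows / pivot columns: 3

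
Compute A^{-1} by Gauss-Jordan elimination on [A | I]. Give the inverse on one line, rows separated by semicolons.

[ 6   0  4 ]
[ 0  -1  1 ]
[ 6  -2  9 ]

inverse = [7/18 4/9 -2/9; -1/3 -5/3 1/3; -1/3 -2/3 1/3]

Gauss-Jordan on [A | I]:
R1 <- (1/6)*R1:  [   1    0  2/3  |  1/6    0    0 ]
R3 <- R3 - (6)*R1:  [  0  -2   5  |  -1   0   1 ]
R2 <- (1/-1)*R2:  [  0   1  -1  |   0  -1   0 ]
R3 <- R3 - (-2)*R2:  [  0   0   3  |  -1  -2   1 ]
R3 <- (1/3)*R3:  [    0     0     1  |  -1/3  -2/3   1/3 ]
R1 <- R1 - (2/3)*R3:  [    1     0     0  |  7/18   4/9  -2/9 ]
R2 <- R2 - (-1)*R3:  [    0     1     0  |  -1/3  -5/3   1/3 ]
Right block of [I | A^{-1}] is the inverse:
[ 7/18   4/9  -2/9 ]
[ -1/3  -5/3   1/3 ]
[ -1/3  -2/3   1/3 ]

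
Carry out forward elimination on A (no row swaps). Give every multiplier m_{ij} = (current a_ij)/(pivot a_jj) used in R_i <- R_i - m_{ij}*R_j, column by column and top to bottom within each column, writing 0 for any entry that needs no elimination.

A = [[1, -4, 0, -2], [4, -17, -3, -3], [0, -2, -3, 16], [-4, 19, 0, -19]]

Forward elimination:
R2 <- R2 - (4)*R1:  [  0  -1  -3   5 ]
R3: entry in column 1 is already 0 -> m_{31} = 0 (no row operation needed)
R4 <- R4 - (-4)*R1:  [   0    3    0  -27 ]
R3 <- R3 - (2)*R2:  [ 0  0  3  6 ]
R4 <- R4 - (-3)*R2:  [   0    0   -9  -12 ]
R4 <- R4 - (-3)*R3:  [ 0  0  0  6 ]
Multipliers (in order of application): m_{21} = 4, m_{31} = 0, m_{41} = -4, m_{32} = 2, m_{42} = -3, m_{43} = -3

multipliers: 4, 0, -4, 2, -3, -3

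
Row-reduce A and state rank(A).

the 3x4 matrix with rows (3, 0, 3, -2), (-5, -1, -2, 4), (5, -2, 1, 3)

rank(A) = 3

Row reduction:
R2 <- R2 - (-5/3)*R1:  [   0   -1    3  2/3 ]
R3 <- R3 - (5/3)*R1:  [    0    -2    -4  19/3 ]
R3 <- R3 - (2)*R2:  [   0    0  -10    5 ]
Row echelon form:
[ 3   0    3   -2 ]
[ 0  -1    3  2/3 ]
[ 0   0  -10    5 ]
Nonzero rows / pivot columns: 3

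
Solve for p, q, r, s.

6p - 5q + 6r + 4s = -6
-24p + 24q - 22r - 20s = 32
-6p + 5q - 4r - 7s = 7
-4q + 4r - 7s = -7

Forward elimination on [A|b]:
R2 <- R2 - (-4)*R1:  [  0   4   2  -4   8 ]
R3 <- R3 - (-1)*R1:  [  0   0   2  -3   1 ]
R4 <- R4 - (-1)*R2:  [   0    0    6  -11    1 ]
R4 <- R4 - (3)*R3:  [  0   0   0  -2  -2 ]
Row echelon form:
[ 6  -5  6   4  |  -6 ]
[ 0   4  2  -4  |   8 ]
[ 0   0  2  -3  |   1 ]
[ 0   0  0  -2  |  -2 ]
Back-substitution:
s = (-2) / -2 = 1
r = (1 - (-3)*(1)) / 2 = 2
q = (8 - (2)*(2) - (-4)*(1)) / 4 = 2
p = (-6 - (-5)*(2) - (6)*(2) - (4)*(1)) / 6 = -2

(-2, 2, 2, 1)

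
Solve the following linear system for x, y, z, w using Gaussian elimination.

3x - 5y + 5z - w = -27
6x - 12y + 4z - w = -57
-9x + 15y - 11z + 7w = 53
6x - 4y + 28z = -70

(1, 5, -2, -5)

Forward elimination on [A|b]:
R2 <- R2 - (2)*R1:  [  0  -2  -6   1  -3 ]
R3 <- R3 - (-3)*R1:  [   0    0    4    4  -28 ]
R4 <- R4 - (2)*R1:  [   0    6   18    2  -16 ]
R4 <- R4 - (-3)*R2:  [   0    0    0    5  -25 ]
Row echelon form:
[ 3  -5   5  -1  |  -27 ]
[ 0  -2  -6   1  |   -3 ]
[ 0   0   4   4  |  -28 ]
[ 0   0   0   5  |  -25 ]
Back-substitution:
w = (-25) / 5 = -5
z = (-28 - (4)*(-5)) / 4 = -2
y = (-3 - (-6)*(-2) - (1)*(-5)) / -2 = 5
x = (-27 - (-5)*(5) - (5)*(-2) - (-1)*(-5)) / 3 = 1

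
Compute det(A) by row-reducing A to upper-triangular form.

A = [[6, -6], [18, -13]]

det(A) = 30

Forward elimination:
R2 <- R2 - (3)*R1:  [ 0  5 ]
Upper-triangular form:
[ 6  -6 ]
[ 0   5 ]
det(A) = (-1)^0 * (6) * (5) = 30  (0 row swaps -> sign +1)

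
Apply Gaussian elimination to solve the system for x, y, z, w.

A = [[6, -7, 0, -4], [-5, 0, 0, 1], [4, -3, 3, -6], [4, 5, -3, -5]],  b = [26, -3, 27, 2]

Forward elimination on [A|b]:
R2 <- R2 - (-5/6)*R1:  [     0  -35/6      0   -7/3   56/3 ]
R3 <- R3 - (2/3)*R1:  [     0    5/3      3  -10/3   29/3 ]
R4 <- R4 - (2/3)*R1:  [     0   29/3     -3   -7/3  -46/3 ]
R3 <- R3 - (-2/7)*R2:  [  0   0   3  -4  15 ]
R4 <- R4 - (-58/35)*R2:  [     0      0     -3  -31/5   78/5 ]
R4 <- R4 - (-1)*R3:  [     0      0      0  -51/5  153/5 ]
Row echelon form:
[ 6     -7  0     -4  |     26 ]
[ 0  -35/6  0   -7/3  |   56/3 ]
[ 0      0  3     -4  |     15 ]
[ 0      0  0  -51/5  |  153/5 ]
Back-substitution:
w = (153/5) / (-51/5) = -3
z = (15 - (-4)*(-3)) / 3 = 1
y = (56/3 - (-7/3)*(-3)) / (-35/6) = -2
x = (26 - (-7)*(-2) - (-4)*(-3)) / 6 = 0

(0, -2, 1, -3)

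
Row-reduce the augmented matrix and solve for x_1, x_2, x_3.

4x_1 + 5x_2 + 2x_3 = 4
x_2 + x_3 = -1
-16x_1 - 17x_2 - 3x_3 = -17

(3, -2, 1)

Forward elimination on [A|b]:
R3 <- R3 - (-4)*R1:  [  0   3   5  -1 ]
R3 <- R3 - (3)*R2:  [ 0  0  2  2 ]
Row echelon form:
[ 4  5  2  |   4 ]
[ 0  1  1  |  -1 ]
[ 0  0  2  |   2 ]
Back-substitution:
x_3 = (2) / 2 = 1
x_2 = (-1 - (1)*(1)) / 1 = -2
x_1 = (4 - (5)*(-2) - (2)*(1)) / 4 = 3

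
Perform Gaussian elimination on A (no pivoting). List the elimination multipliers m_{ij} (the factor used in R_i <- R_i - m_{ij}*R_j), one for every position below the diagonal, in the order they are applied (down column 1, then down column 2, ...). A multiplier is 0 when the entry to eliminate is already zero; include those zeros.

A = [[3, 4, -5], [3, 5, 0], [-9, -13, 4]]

Forward elimination:
R2 <- R2 - (1)*R1:  [ 0  1  5 ]
R3 <- R3 - (-3)*R1:  [   0   -1  -11 ]
R3 <- R3 - (-1)*R2:  [  0   0  -6 ]
Multipliers (in order of application): m_{21} = 1, m_{31} = -3, m_{32} = -1

multipliers: 1, -3, -1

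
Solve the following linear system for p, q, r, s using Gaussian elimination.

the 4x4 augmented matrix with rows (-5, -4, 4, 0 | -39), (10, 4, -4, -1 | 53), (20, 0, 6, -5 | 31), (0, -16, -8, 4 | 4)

(3, 2, -4, 1)

Forward elimination on [A|b]:
R2 <- R2 - (-2)*R1:  [   0   -4    4   -1  -25 ]
R3 <- R3 - (-4)*R1:  [    0   -16    22    -5  -125 ]
R3 <- R3 - (4)*R2:  [   0    0    6   -1  -25 ]
R4 <- R4 - (4)*R2:  [   0    0  -24    8  104 ]
R4 <- R4 - (-4)*R3:  [ 0  0  0  4  4 ]
Row echelon form:
[ -5  -4  4   0  |  -39 ]
[  0  -4  4  -1  |  -25 ]
[  0   0  6  -1  |  -25 ]
[  0   0  0   4  |    4 ]
Back-substitution:
s = (4) / 4 = 1
r = (-25 - (-1)*(1)) / 6 = -4
q = (-25 - (4)*(-4) - (-1)*(1)) / -4 = 2
p = (-39 - (-4)*(2) - (4)*(-4)) / -5 = 3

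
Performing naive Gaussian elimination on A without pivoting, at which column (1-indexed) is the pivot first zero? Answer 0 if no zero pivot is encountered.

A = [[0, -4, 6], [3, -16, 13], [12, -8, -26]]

Naive forward elimination:
Pivot entry (1,1) is zero but row 2 has 3 in column 1 -> naive elimination stops; a row interchange (e.g. R1 <-> R2) would be required here.

first zero-pivot column = 1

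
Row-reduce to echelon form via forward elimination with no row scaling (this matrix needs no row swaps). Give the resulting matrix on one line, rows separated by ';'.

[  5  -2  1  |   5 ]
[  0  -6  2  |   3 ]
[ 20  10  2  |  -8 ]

Forward elimination:
R3 <- R3 - (4)*R1:  [   0   18   -2  -28 ]
R3 <- R3 - (-3)*R2:  [   0    0    4  -19 ]
Row echelon form:
[ 5  -2  1  |    5 ]
[ 0  -6  2  |    3 ]
[ 0   0  4  |  -19 ]

REF = [5 -2 1 5; 0 -6 2 3; 0 0 4 -19]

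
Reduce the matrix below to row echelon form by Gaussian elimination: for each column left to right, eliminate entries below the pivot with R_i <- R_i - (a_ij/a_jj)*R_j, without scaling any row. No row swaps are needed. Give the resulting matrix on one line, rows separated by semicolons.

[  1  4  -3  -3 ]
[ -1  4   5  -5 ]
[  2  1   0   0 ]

REF = [1 4 -3 -3; 0 8 2 -8; 0 0 31/4 -1]

Forward elimination:
R2 <- R2 - (-1)*R1:  [  0   8   2  -8 ]
R3 <- R3 - (2)*R1:  [  0  -7   6   6 ]
R3 <- R3 - (-7/8)*R2:  [    0     0  31/4    -1 ]
Row echelon form:
[ 1  4    -3  -3 ]
[ 0  8     2  -8 ]
[ 0  0  31/4  -1 ]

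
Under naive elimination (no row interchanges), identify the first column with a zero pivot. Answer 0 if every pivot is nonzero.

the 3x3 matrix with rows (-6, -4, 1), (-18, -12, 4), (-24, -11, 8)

first zero-pivot column = 2

Naive forward elimination:
R2 <- R2 - (3)*R1:  [ 0  0  1 ]
R3 <- R3 - (4)*R1:  [ 0  5  4 ]
Matrix at this point:
[ -6  -4  1 ]
[  0   0  1 ]
[  0   5  4 ]
Pivot entry (2,2) is zero but row 3 has 5 in column 2 -> naive elimination stops; a row interchange (e.g. R2 <-> R3) would be required here.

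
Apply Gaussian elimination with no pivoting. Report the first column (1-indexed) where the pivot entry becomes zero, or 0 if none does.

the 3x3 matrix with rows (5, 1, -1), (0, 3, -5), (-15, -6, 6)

first zero-pivot column = 0

Naive forward elimination:
R3 <- R3 - (-3)*R1:  [  0  -3   3 ]
R3 <- R3 - (-1)*R2:  [  0   0  -2 ]
All pivots nonzero; naive elimination completes without hitting a zero pivot.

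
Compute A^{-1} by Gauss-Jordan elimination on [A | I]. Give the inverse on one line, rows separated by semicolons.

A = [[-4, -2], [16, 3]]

Gauss-Jordan on [A | I]:
R1 <- (1/-4)*R1:  [    1   1/2  |  -1/4     0 ]
R2 <- R2 - (16)*R1:  [  0  -5  |   4   1 ]
R2 <- (1/-5)*R2:  [    0     1  |  -4/5  -1/5 ]
R1 <- R1 - (1/2)*R2:  [    1     0  |  3/20  1/10 ]
Right block of [I | A^{-1}] is the inverse:
[ 3/20  1/10 ]
[ -4/5  -1/5 ]

inverse = [3/20 1/10; -4/5 -1/5]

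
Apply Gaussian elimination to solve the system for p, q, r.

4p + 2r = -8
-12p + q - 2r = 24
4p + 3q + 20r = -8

Forward elimination on [A|b]:
R2 <- R2 - (-3)*R1:  [ 0  1  4  0 ]
R3 <- R3 - (1)*R1:  [  0   3  18   0 ]
R3 <- R3 - (3)*R2:  [ 0  0  6  0 ]
Row echelon form:
[ 4  0  2  |  -8 ]
[ 0  1  4  |   0 ]
[ 0  0  6  |   0 ]
Back-substitution:
r = (0) / 6 = 0
q = (0 - (4)*(0)) / 1 = 0
p = (-8 - (2)*(0)) / 4 = -2

(-2, 0, 0)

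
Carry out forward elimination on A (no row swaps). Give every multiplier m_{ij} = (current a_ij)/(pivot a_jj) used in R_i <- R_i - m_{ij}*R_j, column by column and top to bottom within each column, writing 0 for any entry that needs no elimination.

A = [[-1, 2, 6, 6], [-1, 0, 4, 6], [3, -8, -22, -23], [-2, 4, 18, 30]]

Forward elimination:
R2 <- R2 - (1)*R1:  [  0  -2  -2   0 ]
R3 <- R3 - (-3)*R1:  [  0  -2  -4  -5 ]
R4 <- R4 - (2)*R1:  [  0   0   6  18 ]
R3 <- R3 - (1)*R2:  [  0   0  -2  -5 ]
R4: entry in column 2 is already 0 -> m_{42} = 0 (no row operation needed)
R4 <- R4 - (-3)*R3:  [ 0  0  0  3 ]
Multipliers (in order of application): m_{21} = 1, m_{31} = -3, m_{41} = 2, m_{32} = 1, m_{42} = 0, m_{43} = -3

multipliers: 1, -3, 2, 1, 0, -3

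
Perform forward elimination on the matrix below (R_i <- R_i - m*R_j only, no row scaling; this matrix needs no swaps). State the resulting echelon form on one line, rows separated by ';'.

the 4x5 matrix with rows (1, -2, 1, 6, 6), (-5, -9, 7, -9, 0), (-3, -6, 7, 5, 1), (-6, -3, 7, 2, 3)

REF = [1 -2 1 6 6; 0 -19 12 21 30; 0 0 46/19 185/19 1/19; 0 0 0 333/46 701/46]

Forward elimination:
R2 <- R2 - (-5)*R1:  [   0  -19   12   21   30 ]
R3 <- R3 - (-3)*R1:  [   0  -12   10   23   19 ]
R4 <- R4 - (-6)*R1:  [   0  -15   13   38   39 ]
R3 <- R3 - (12/19)*R2:  [      0       0   46/19  185/19    1/19 ]
R4 <- R4 - (15/19)*R2:  [      0       0   67/19  407/19  291/19 ]
R4 <- R4 - (67/46)*R3:  [      0       0       0  333/46  701/46 ]
Row echelon form:
[ 1   -2      1       6       6 ]
[ 0  -19     12      21      30 ]
[ 0    0  46/19  185/19    1/19 ]
[ 0    0      0  333/46  701/46 ]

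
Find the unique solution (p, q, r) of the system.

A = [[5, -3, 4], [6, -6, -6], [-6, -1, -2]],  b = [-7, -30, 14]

Forward elimination on [A|b]:
R2 <- R2 - (6/5)*R1:  [      0   -12/5   -54/5  -108/5 ]
R3 <- R3 - (-6/5)*R1:  [     0  -23/5   14/5   28/5 ]
R3 <- R3 - (23/12)*R2:  [    0     0  47/2    47 ]
Row echelon form:
[ 5     -3      4  |      -7 ]
[ 0  -12/5  -54/5  |  -108/5 ]
[ 0      0   47/2  |      47 ]
Back-substitution:
r = (47) / (47/2) = 2
q = (-108/5 - (-54/5)*(2)) / (-12/5) = 0
p = (-7 - (-3)*(0) - (4)*(2)) / 5 = -3

(-3, 0, 2)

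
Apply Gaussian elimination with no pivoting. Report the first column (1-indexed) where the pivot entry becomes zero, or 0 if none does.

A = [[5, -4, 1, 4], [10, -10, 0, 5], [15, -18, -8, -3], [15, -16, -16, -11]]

first zero-pivot column = 0

Naive forward elimination:
R2 <- R2 - (2)*R1:  [  0  -2  -2  -3 ]
R3 <- R3 - (3)*R1:  [   0   -6  -11  -15 ]
R4 <- R4 - (3)*R1:  [   0   -4  -19  -23 ]
R3 <- R3 - (3)*R2:  [  0   0  -5  -6 ]
R4 <- R4 - (2)*R2:  [   0    0  -15  -17 ]
R4 <- R4 - (3)*R3:  [ 0  0  0  1 ]
All pivots nonzero; naive elimination completes without hitting a zero pivot.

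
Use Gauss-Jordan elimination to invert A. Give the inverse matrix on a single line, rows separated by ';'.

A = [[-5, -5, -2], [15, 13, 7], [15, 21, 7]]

inverse = [-7/5 -7/40 -9/40; 0 -1/8 1/8; 3 3/4 1/4]

Gauss-Jordan on [A | I]:
R1 <- (1/-5)*R1:  [    1     1   2/5  |  -1/5     0     0 ]
R2 <- R2 - (15)*R1:  [  0  -2   1  |   3   1   0 ]
R3 <- R3 - (15)*R1:  [ 0  6  1  |  3  0  1 ]
R2 <- (1/-2)*R2:  [    0     1  -1/2  |  -3/2  -1/2     0 ]
R1 <- R1 - (1)*R2:  [     1      0   9/10  |  13/10    1/2      0 ]
R3 <- R3 - (6)*R2:  [  0   0   4  |  12   3   1 ]
R3 <- (1/4)*R3:  [   0    0    1  |    3  3/4  1/4 ]
R1 <- R1 - (9/10)*R3:  [     1      0      0  |   -7/5  -7/40  -9/40 ]
R2 <- R2 - (-1/2)*R3:  [    0     1     0  |     0  -1/8   1/8 ]
Right block of [I | A^{-1}] is the inverse:
[ -7/5  -7/40  -9/40 ]
[    0   -1/8    1/8 ]
[    3    3/4    1/4 ]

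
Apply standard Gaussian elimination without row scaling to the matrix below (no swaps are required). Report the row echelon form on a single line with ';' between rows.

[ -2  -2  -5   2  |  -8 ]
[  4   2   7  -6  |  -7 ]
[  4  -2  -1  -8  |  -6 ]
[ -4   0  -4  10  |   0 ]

Forward elimination:
R2 <- R2 - (-2)*R1:  [   0   -2   -3   -2  -23 ]
R3 <- R3 - (-2)*R1:  [   0   -6  -11   -4  -22 ]
R4 <- R4 - (2)*R1:  [  0   4   6   6  16 ]
R3 <- R3 - (3)*R2:  [  0   0  -2   2  47 ]
R4 <- R4 - (-2)*R2:  [   0    0    0    2  -30 ]
Row echelon form:
[ -2  -2  -5   2  |   -8 ]
[  0  -2  -3  -2  |  -23 ]
[  0   0  -2   2  |   47 ]
[  0   0   0   2  |  -30 ]

REF = [-2 -2 -5 2 -8; 0 -2 -3 -2 -23; 0 0 -2 2 47; 0 0 0 2 -30]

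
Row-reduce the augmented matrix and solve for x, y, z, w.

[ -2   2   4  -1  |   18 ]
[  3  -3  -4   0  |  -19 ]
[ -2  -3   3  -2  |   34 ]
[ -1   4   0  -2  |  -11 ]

Forward elimination on [A|b]:
R2 <- R2 - (-3/2)*R1:  [    0     0     2  -3/2     8 ]
R3 <- R3 - (1)*R1:  [  0  -5  -1  -1  16 ]
R4 <- R4 - (1/2)*R1:  [    0     3    -2  -3/2   -20 ]
R2 <-> R3   (pivot in column 2 was zero)
[ -2   2   4    -1   18 ]
[  0  -5  -1    -1   16 ]
[  0   0   2  -3/2    8 ]
[  0   3  -2  -3/2  -20 ]
R4 <- R4 - (-3/5)*R2:  [      0       0   -13/5  -21/10   -52/5 ]
R4 <- R4 - (-13/10)*R3:  [      0       0       0  -81/20       0 ]
Row echelon form:
[ -2   2   4      -1  |  18 ]
[  0  -5  -1      -1  |  16 ]
[  0   0   2    -3/2  |   8 ]
[  0   0   0  -81/20  |   0 ]
Back-substitution:
w = (0) / (-81/20) = 0
z = (8 - (-3/2)*(0)) / 2 = 4
y = (16 - (-1)*(4) - (-1)*(0)) / -5 = -4
x = (18 - (2)*(-4) - (4)*(4) - (-1)*(0)) / -2 = -5

(-5, -4, 4, 0)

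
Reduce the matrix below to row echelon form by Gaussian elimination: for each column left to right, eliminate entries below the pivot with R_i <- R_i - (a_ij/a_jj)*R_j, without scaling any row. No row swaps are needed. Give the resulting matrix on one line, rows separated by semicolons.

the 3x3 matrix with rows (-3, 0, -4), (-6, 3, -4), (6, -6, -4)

Forward elimination:
R2 <- R2 - (2)*R1:  [ 0  3  4 ]
R3 <- R3 - (-2)*R1:  [   0   -6  -12 ]
R3 <- R3 - (-2)*R2:  [  0   0  -4 ]
Row echelon form:
[ -3  0  -4 ]
[  0  3   4 ]
[  0  0  -4 ]

REF = [-3 0 -4; 0 3 4; 0 0 -4]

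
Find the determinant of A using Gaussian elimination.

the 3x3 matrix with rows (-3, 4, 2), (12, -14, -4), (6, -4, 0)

det(A) = 24

Forward elimination:
R2 <- R2 - (-4)*R1:  [ 0  2  4 ]
R3 <- R3 - (-2)*R1:  [ 0  4  4 ]
R3 <- R3 - (2)*R2:  [  0   0  -4 ]
Upper-triangular form:
[ -3  4   2 ]
[  0  2   4 ]
[  0  0  -4 ]
det(A) = (-1)^0 * (-3) * (2) * (-4) = 24  (0 row swaps -> sign +1)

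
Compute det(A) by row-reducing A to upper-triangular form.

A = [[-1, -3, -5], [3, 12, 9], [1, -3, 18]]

det(A) = -3

Forward elimination:
R2 <- R2 - (-3)*R1:  [  0   3  -6 ]
R3 <- R3 - (-1)*R1:  [  0  -6  13 ]
R3 <- R3 - (-2)*R2:  [ 0  0  1 ]
Upper-triangular form:
[ -1  -3  -5 ]
[  0   3  -6 ]
[  0   0   1 ]
det(A) = (-1)^0 * (-1) * (3) * (1) = -3  (0 row swaps -> sign +1)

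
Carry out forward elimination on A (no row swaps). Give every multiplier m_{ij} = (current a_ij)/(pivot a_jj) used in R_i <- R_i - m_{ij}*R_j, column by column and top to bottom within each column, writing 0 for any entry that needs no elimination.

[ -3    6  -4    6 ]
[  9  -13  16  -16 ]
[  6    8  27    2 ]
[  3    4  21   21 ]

multipliers: -3, -2, -1, 4, 2, 3

Forward elimination:
R2 <- R2 - (-3)*R1:  [ 0  5  4  2 ]
R3 <- R3 - (-2)*R1:  [  0  20  19  14 ]
R4 <- R4 - (-1)*R1:  [  0  10  17  27 ]
R3 <- R3 - (4)*R2:  [ 0  0  3  6 ]
R4 <- R4 - (2)*R2:  [  0   0   9  23 ]
R4 <- R4 - (3)*R3:  [ 0  0  0  5 ]
Multipliers (in order of application): m_{21} = -3, m_{31} = -2, m_{41} = -1, m_{32} = 4, m_{42} = 2, m_{43} = 3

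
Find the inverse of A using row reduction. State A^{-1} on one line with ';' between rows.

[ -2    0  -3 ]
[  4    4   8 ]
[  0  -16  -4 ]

Gauss-Jordan on [A | I]:
R1 <- (1/-2)*R1:  [    1     0   3/2  |  -1/2     0     0 ]
R2 <- R2 - (4)*R1:  [ 0  4  2  |  2  1  0 ]
R2 <- (1/4)*R2:  [   0    1  1/2  |  1/2  1/4    0 ]
R3 <- R3 - (-16)*R2:  [ 0  0  4  |  8  4  1 ]
R3 <- (1/4)*R3:  [   0    0    1  |    2    1  1/4 ]
R1 <- R1 - (3/2)*R3:  [    1     0     0  |  -7/2  -3/2  -3/8 ]
R2 <- R2 - (1/2)*R3:  [    0     1     0  |  -1/2  -1/4  -1/8 ]
Right block of [I | A^{-1}] is the inverse:
[ -7/2  -3/2  -3/8 ]
[ -1/2  -1/4  -1/8 ]
[    2     1   1/4 ]

inverse = [-7/2 -3/2 -3/8; -1/2 -1/4 -1/8; 2 1 1/4]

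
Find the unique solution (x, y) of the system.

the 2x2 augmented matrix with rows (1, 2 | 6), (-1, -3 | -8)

Forward elimination on [A|b]:
R2 <- R2 - (-1)*R1:  [  0  -1  -2 ]
Row echelon form:
[ 1   2  |   6 ]
[ 0  -1  |  -2 ]
Back-substitution:
y = (-2) / -1 = 2
x = (6 - (2)*(2)) / 1 = 2

(2, 2)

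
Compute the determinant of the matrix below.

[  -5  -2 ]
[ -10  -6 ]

det(A) = 10

Forward elimination:
R2 <- R2 - (2)*R1:  [  0  -2 ]
Upper-triangular form:
[ -5  -2 ]
[  0  -2 ]
det(A) = (-1)^0 * (-5) * (-2) = 10  (0 row swaps -> sign +1)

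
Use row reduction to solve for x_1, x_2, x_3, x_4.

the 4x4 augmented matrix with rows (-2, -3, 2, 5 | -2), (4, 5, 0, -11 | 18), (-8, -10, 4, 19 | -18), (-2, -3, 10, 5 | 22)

(-1, 0, 3, -2)

Forward elimination on [A|b]:
R2 <- R2 - (-2)*R1:  [  0  -1   4  -1  14 ]
R3 <- R3 - (4)*R1:  [   0    2   -4   -1  -10 ]
R4 <- R4 - (1)*R1:  [  0   0   8   0  24 ]
R3 <- R3 - (-2)*R2:  [  0   0   4  -3  18 ]
R4 <- R4 - (2)*R3:  [   0    0    0    6  -12 ]
Row echelon form:
[ -2  -3  2   5  |   -2 ]
[  0  -1  4  -1  |   14 ]
[  0   0  4  -3  |   18 ]
[  0   0  0   6  |  -12 ]
Back-substitution:
x_4 = (-12) / 6 = -2
x_3 = (18 - (-3)*(-2)) / 4 = 3
x_2 = (14 - (4)*(3) - (-1)*(-2)) / -1 = 0
x_1 = (-2 - (-3)*(0) - (2)*(3) - (5)*(-2)) / -2 = -1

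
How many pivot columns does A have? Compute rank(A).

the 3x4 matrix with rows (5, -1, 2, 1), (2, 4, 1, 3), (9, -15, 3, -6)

Row reduction:
R2 <- R2 - (2/5)*R1:  [    0  22/5   1/5  13/5 ]
R3 <- R3 - (9/5)*R1:  [     0  -66/5   -3/5  -39/5 ]
R3 <- R3 - (-3)*R2:  [ 0  0  0  0 ]
Row echelon form:
[ 5    -1    2     1 ]
[ 0  22/5  1/5  13/5 ]
[ 0     0    0     0 ]
Nonzero rows / pivot columns: 2

rank(A) = 2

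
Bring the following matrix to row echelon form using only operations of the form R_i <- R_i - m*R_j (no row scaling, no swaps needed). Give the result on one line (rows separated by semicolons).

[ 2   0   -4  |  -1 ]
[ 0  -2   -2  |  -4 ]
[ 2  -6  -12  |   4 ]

REF = [2 0 -4 -1; 0 -2 -2 -4; 0 0 -2 17]

Forward elimination:
R3 <- R3 - (1)*R1:  [  0  -6  -8   5 ]
R3 <- R3 - (3)*R2:  [  0   0  -2  17 ]
Row echelon form:
[ 2   0  -4  |  -1 ]
[ 0  -2  -2  |  -4 ]
[ 0   0  -2  |  17 ]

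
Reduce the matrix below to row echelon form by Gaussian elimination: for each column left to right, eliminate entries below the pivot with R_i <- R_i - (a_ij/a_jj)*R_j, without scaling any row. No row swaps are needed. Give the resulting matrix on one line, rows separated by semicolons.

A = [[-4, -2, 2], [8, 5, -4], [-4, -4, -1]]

REF = [-4 -2 2; 0 1 0; 0 0 -3]

Forward elimination:
R2 <- R2 - (-2)*R1:  [ 0  1  0 ]
R3 <- R3 - (1)*R1:  [  0  -2  -3 ]
R3 <- R3 - (-2)*R2:  [  0   0  -3 ]
Row echelon form:
[ -4  -2   2 ]
[  0   1   0 ]
[  0   0  -3 ]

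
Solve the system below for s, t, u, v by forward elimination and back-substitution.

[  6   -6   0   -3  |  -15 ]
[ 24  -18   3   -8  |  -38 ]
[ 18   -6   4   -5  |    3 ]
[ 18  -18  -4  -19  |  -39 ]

Forward elimination on [A|b]:
R2 <- R2 - (4)*R1:  [  0   6   3   4  22 ]
R3 <- R3 - (3)*R1:  [  0  12   4   4  48 ]
R4 <- R4 - (3)*R1:  [   0    0   -4  -10    6 ]
R3 <- R3 - (2)*R2:  [  0   0  -2  -4   4 ]
R4 <- R4 - (2)*R3:  [  0   0   0  -2  -2 ]
Row echelon form:
[ 6  -6   0  -3  |  -15 ]
[ 0   6   3   4  |   22 ]
[ 0   0  -2  -4  |    4 ]
[ 0   0   0  -2  |   -2 ]
Back-substitution:
v = (-2) / -2 = 1
u = (4 - (-4)*(1)) / -2 = -4
t = (22 - (3)*(-4) - (4)*(1)) / 6 = 5
s = (-15 - (-6)*(5) - (-3)*(1)) / 6 = 3

(3, 5, -4, 1)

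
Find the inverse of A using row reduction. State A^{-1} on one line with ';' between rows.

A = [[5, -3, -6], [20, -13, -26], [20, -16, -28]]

Gauss-Jordan on [A | I]:
R1 <- (1/5)*R1:  [    1  -3/5  -6/5  |   1/5     0     0 ]
R2 <- R2 - (20)*R1:  [  0  -1  -2  |  -4   1   0 ]
R3 <- R3 - (20)*R1:  [  0  -4  -4  |  -4   0   1 ]
R2 <- (1/-1)*R2:  [  0   1   2  |   4  -1   0 ]
R1 <- R1 - (-3/5)*R2:  [    1     0     0  |  13/5  -3/5     0 ]
R3 <- R3 - (-4)*R2:  [  0   0   4  |  12  -4   1 ]
R3 <- (1/4)*R3:  [   0    0    1  |    3   -1  1/4 ]
R2 <- R2 - (2)*R3:  [    0     1     0  |    -2     1  -1/2 ]
Right block of [I | A^{-1}] is the inverse:
[ 13/5  -3/5     0 ]
[   -2     1  -1/2 ]
[    3    -1   1/4 ]

inverse = [13/5 -3/5 0; -2 1 -1/2; 3 -1 1/4]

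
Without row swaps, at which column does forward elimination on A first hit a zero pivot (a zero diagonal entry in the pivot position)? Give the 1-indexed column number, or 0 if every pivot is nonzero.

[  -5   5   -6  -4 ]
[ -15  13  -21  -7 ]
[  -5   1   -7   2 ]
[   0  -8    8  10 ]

Naive forward elimination:
R2 <- R2 - (3)*R1:  [  0  -2  -3   5 ]
R3 <- R3 - (1)*R1:  [  0  -4  -1   6 ]
R3 <- R3 - (2)*R2:  [  0   0   5  -4 ]
R4 <- R4 - (4)*R2:  [   0    0   20  -10 ]
R4 <- R4 - (4)*R3:  [ 0  0  0  6 ]
All pivots nonzero; naive elimination completes without hitting a zero pivot.

first zero-pivot column = 0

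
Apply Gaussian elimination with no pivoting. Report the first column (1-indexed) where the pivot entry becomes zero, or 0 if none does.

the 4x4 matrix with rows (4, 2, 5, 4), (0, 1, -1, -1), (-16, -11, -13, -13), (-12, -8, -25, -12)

Naive forward elimination:
R3 <- R3 - (-4)*R1:  [  0  -3   7   3 ]
R4 <- R4 - (-3)*R1:  [   0   -2  -10    0 ]
R3 <- R3 - (-3)*R2:  [ 0  0  4  0 ]
R4 <- R4 - (-2)*R2:  [   0    0  -12   -2 ]
R4 <- R4 - (-3)*R3:  [  0   0   0  -2 ]
All pivots nonzero; naive elimination completes without hitting a zero pivot.

first zero-pivot column = 0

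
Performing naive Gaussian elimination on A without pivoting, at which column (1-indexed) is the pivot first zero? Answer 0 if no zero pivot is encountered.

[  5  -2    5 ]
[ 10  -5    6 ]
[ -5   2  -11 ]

Naive forward elimination:
R2 <- R2 - (2)*R1:  [  0  -1  -4 ]
R3 <- R3 - (-1)*R1:  [  0   0  -6 ]
All pivots nonzero; naive elimination completes without hitting a zero pivot.

first zero-pivot column = 0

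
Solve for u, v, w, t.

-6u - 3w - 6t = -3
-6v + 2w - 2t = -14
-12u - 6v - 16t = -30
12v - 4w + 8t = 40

(-2, 1, -1, 3)

Forward elimination on [A|b]:
R3 <- R3 - (2)*R1:  [   0   -6    6   -4  -24 ]
R3 <- R3 - (1)*R2:  [   0    0    4   -2  -10 ]
R4 <- R4 - (-2)*R2:  [  0   0   0   4  12 ]
Row echelon form:
[ -6   0  -3  -6  |   -3 ]
[  0  -6   2  -2  |  -14 ]
[  0   0   4  -2  |  -10 ]
[  0   0   0   4  |   12 ]
Back-substitution:
t = (12) / 4 = 3
w = (-10 - (-2)*(3)) / 4 = -1
v = (-14 - (2)*(-1) - (-2)*(3)) / -6 = 1
u = (-3 - (-3)*(-1) - (-6)*(3)) / -6 = -2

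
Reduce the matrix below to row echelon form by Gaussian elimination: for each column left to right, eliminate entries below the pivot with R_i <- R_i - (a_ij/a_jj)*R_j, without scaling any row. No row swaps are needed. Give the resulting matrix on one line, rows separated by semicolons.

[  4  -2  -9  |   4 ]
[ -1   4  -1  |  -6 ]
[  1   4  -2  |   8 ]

REF = [4 -2 -9 4; 0 7/2 -13/4 -5; 0 0 31/7 94/7]

Forward elimination:
R2 <- R2 - (-1/4)*R1:  [     0    7/2  -13/4     -5 ]
R3 <- R3 - (1/4)*R1:  [   0  9/2  1/4    7 ]
R3 <- R3 - (9/7)*R2:  [    0     0  31/7  94/7 ]
Row echelon form:
[ 4   -2     -9  |     4 ]
[ 0  7/2  -13/4  |    -5 ]
[ 0    0   31/7  |  94/7 ]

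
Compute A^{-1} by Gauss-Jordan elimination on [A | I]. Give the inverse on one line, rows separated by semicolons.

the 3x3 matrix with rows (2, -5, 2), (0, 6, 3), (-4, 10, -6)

Gauss-Jordan on [A | I]:
R1 <- (1/2)*R1:  [    1  -5/2     1  |   1/2     0     0 ]
R3 <- R3 - (-4)*R1:  [  0   0  -2  |   2   0   1 ]
R2 <- (1/6)*R2:  [   0    1  1/2  |    0  1/6    0 ]
R1 <- R1 - (-5/2)*R2:  [    1     0   9/4  |   1/2  5/12     0 ]
R3 <- (1/-2)*R3:  [    0     0     1  |    -1     0  -1/2 ]
R1 <- R1 - (9/4)*R3:  [    1     0     0  |  11/4  5/12   9/8 ]
R2 <- R2 - (1/2)*R3:  [   0    1    0  |  1/2  1/6  1/4 ]
Right block of [I | A^{-1}] is the inverse:
[ 11/4  5/12   9/8 ]
[  1/2   1/6   1/4 ]
[   -1     0  -1/2 ]

inverse = [11/4 5/12 9/8; 1/2 1/6 1/4; -1 0 -1/2]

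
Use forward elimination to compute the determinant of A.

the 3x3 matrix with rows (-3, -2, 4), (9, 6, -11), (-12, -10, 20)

det(A) = -6

Forward elimination:
R2 <- R2 - (-3)*R1:  [ 0  0  1 ]
R3 <- R3 - (4)*R1:  [  0  -2   4 ]
R2 <-> R3   (pivot in column 2 was zero)
[ -3  -2  4 ]
[  0  -2  4 ]
[  0   0  1 ]
Upper-triangular form:
[ -3  -2  4 ]
[  0  -2  4 ]
[  0   0  1 ]
det(A) = (-1)^1 * (-3) * (-2) * (1) = -6  (1 row swap -> sign -1)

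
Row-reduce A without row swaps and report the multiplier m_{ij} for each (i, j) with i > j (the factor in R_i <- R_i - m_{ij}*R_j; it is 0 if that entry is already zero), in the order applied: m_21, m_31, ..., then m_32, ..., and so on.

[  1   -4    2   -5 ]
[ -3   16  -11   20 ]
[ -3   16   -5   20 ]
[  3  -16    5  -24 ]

multipliers: -3, -3, 3, 1, -1, -1

Forward elimination:
R2 <- R2 - (-3)*R1:  [  0   4  -5   5 ]
R3 <- R3 - (-3)*R1:  [ 0  4  1  5 ]
R4 <- R4 - (3)*R1:  [  0  -4  -1  -9 ]
R3 <- R3 - (1)*R2:  [ 0  0  6  0 ]
R4 <- R4 - (-1)*R2:  [  0   0  -6  -4 ]
R4 <- R4 - (-1)*R3:  [  0   0   0  -4 ]
Multipliers (in order of application): m_{21} = -3, m_{31} = -3, m_{41} = 3, m_{32} = 1, m_{42} = -1, m_{43} = -1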